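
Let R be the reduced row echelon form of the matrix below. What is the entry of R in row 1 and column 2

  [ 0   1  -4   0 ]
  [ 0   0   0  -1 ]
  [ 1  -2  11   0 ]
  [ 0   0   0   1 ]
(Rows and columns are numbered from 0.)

R1 <=> R3
  [ 1  -2  11   0 ]
  [ 0   0   0  -1 ]
  [ 0   1  -4   0 ]
  [ 0   0   0   1 ]
R2 <=> R3
  [ 1  -2  11   0 ]
  [ 0   1  -4   0 ]
  [ 0   0   0  -1 ]
  [ 0   0   0   1 ]
R3 := -1·R3
  [ 1  -2  11  0 ]
  [ 0   1  -4  0 ]
  [ 0   0   0  1 ]
  [ 0   0   0  1 ]
R4 := R4 − R3
  [ 1  -2  11  0 ]
  [ 0   1  -4  0 ]
  [ 0   0   0  1 ]
  [ 0   0   0  0 ]
R1 := R1 + 2·R2
  [ 1  0   3  0 ]
  [ 0  1  -4  0 ]
  [ 0  0   0  1 ]
  [ 0  0   0  0 ]

-4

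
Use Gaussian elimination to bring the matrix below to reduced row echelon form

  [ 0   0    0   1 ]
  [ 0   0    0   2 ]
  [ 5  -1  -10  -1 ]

ρ1 <=> ρ3
  [ 5  -1  -10  -1 ]
  [ 0   0    0   2 ]
  [ 0   0    0   1 ]
ρ1 -> 1/5·ρ1
  [ 1  -1/5  -2  -1/5 ]
  [ 0     0   0     2 ]
  [ 0     0   0     1 ]
ρ2 -> 1/2·ρ2
  [ 1  -1/5  -2  -1/5 ]
  [ 0     0   0     1 ]
  [ 0     0   0     1 ]
ρ3 -> ρ3 − ρ2
  [ 1  -1/5  -2  -1/5 ]
  [ 0     0   0     1 ]
  [ 0     0   0     0 ]
ρ1 -> ρ1 + 1/5·ρ2
  [ 1  -1/5  -2  0 ]
  [ 0     0   0  1 ]
  [ 0     0   0  0 ]

[[1, -1/5, -2, 0], [0, 0, 0, 1], [0, 0, 0, 0]]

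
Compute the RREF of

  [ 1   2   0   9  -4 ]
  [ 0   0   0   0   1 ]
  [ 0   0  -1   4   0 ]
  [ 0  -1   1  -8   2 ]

R2 ↔ R4
  [ 1   2   0   9  -4 ]
  [ 0  -1   1  -8   2 ]
  [ 0   0  -1   4   0 ]
  [ 0   0   0   0   1 ]
R2 ← -1·R2
  [ 1  2   0  9  -4 ]
  [ 0  1  -1  8  -2 ]
  [ 0  0  -1  4   0 ]
  [ 0  0   0  0   1 ]
R3 ← -1·R3
  [ 1  2   0   9  -4 ]
  [ 0  1  -1   8  -2 ]
  [ 0  0   1  -4   0 ]
  [ 0  0   0   0   1 ]
R2 ← R2 + 2·R4
  [ 1  2   0   9  -4 ]
  [ 0  1  -1   8   0 ]
  [ 0  0   1  -4   0 ]
  [ 0  0   0   0   1 ]
R1 ← R1 + 4·R4
  [ 1  2   0   9  0 ]
  [ 0  1  -1   8  0 ]
  [ 0  0   1  -4  0 ]
  [ 0  0   0   0  1 ]
R2 ← R2 + R3
  [ 1  2  0   9  0 ]
  [ 0  1  0   4  0 ]
  [ 0  0  1  -4  0 ]
  [ 0  0  0   0  1 ]
R1 ← R1 − 2·R2
  [ 1  0  0   1  0 ]
  [ 0  1  0   4  0 ]
  [ 0  0  1  -4  0 ]
  [ 0  0  0   0  1 ]

[[1, 0, 0, 1, 0], [0, 1, 0, 4, 0], [0, 0, 1, -4, 0], [0, 0, 0, 0, 1]]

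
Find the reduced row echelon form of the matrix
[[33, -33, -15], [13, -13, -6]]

[[1, -1, 0], [0, 0, 1]]

R1 -> 1/33·R1
R2 -> R2 − 13·R1
R2 -> -11·R2
R1 -> R1 + 5/11·R2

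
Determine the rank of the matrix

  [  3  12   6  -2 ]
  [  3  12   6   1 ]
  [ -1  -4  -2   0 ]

Multiply ρ1 by 1/3.
  [  1   4   2  -2/3 ]
  [  3  12   6     1 ]
  [ -1  -4  -2     0 ]
Subtract 3 times ρ1 from ρ2.
  [  1   4   2  -2/3 ]
  [  0   0   0     3 ]
  [ -1  -4  -2     0 ]
Add ρ1 to ρ3.
  [ 1  4  2  -2/3 ]
  [ 0  0  0     3 ]
  [ 0  0  0  -2/3 ]
Multiply ρ2 by 1/3.
  [ 1  4  2  -2/3 ]
  [ 0  0  0     1 ]
  [ 0  0  0  -2/3 ]
Add 2/3 times ρ2 to ρ3.
  [ 1  4  2  -2/3 ]
  [ 0  0  0     1 ]
  [ 0  0  0     0 ]
Add 2/3 times ρ2 to ρ1.
  [ 1  4  2  0 ]
  [ 0  0  0  1 ]
  [ 0  0  0  0 ]
The reduced form has 2 nonzero rows.

rank = 2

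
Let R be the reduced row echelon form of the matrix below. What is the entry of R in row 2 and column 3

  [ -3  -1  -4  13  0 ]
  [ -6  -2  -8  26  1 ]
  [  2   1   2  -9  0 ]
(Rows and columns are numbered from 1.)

Multiply ρ1 by -1/3.
Add 6 times ρ1 to ρ2.
Subtract 2 times ρ1 from ρ3.
Swap ρ2 and ρ3.
Multiply ρ2 by 3.
Subtract 1/3 times ρ2 from ρ1.

-2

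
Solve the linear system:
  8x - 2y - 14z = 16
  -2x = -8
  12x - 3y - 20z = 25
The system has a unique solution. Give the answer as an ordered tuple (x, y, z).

Form the augmented matrix and row-reduce:
  [  8  -2  -14  |  16 ]
  [ -2   0    0  |  -8 ]
  [ 12  -3  -20  |  25 ]
ρ1 ← 1/8·ρ1
ρ2 ← ρ2 + 2·ρ1
ρ3 ← ρ3 − 12·ρ1
ρ2 ← -2·ρ2
ρ2 ← ρ2 − 7·ρ3
ρ1 ← ρ1 + 7/4·ρ3
ρ1 ← ρ1 + 1/4·ρ2
Reading off the last column: x = 4, y = 1, z = 1.

(4, 1, 1)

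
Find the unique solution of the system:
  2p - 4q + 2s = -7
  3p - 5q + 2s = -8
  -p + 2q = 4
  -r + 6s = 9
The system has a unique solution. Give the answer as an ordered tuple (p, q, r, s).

(2, 3, -6, 1/2)

Form the augmented matrix and row-reduce:
  [  2  -4   0  2  |  -7 ]
  [  3  -5   0  2  |  -8 ]
  [ -1   2   0  0  |   4 ]
  [  0   0  -1  6  |   9 ]
R1 -> 1/2·R1
  [  1  -2   0  1  |  -7/2 ]
  [  3  -5   0  2  |    -8 ]
  [ -1   2   0  0  |     4 ]
  [  0   0  -1  6  |     9 ]
R2 -> R2 − 3·R1
  [  1  -2   0   1  |  -7/2 ]
  [  0   1   0  -1  |   5/2 ]
  [ -1   2   0   0  |     4 ]
  [  0   0  -1   6  |     9 ]
R3 -> R3 + R1
  [ 1  -2   0   1  |  -7/2 ]
  [ 0   1   0  -1  |   5/2 ]
  [ 0   0   0   1  |   1/2 ]
  [ 0   0  -1   6  |     9 ]
R3 <=> R4
  [ 1  -2   0   1  |  -7/2 ]
  [ 0   1   0  -1  |   5/2 ]
  [ 0   0  -1   6  |     9 ]
  [ 0   0   0   1  |   1/2 ]
R3 -> -1·R3
  [ 1  -2  0   1  |  -7/2 ]
  [ 0   1  0  -1  |   5/2 ]
  [ 0   0  1  -6  |    -9 ]
  [ 0   0  0   1  |   1/2 ]
R3 -> R3 + 6·R4
  [ 1  -2  0   1  |  -7/2 ]
  [ 0   1  0  -1  |   5/2 ]
  [ 0   0  1   0  |    -6 ]
  [ 0   0  0   1  |   1/2 ]
R2 -> R2 + R4
  [ 1  -2  0  1  |  -7/2 ]
  [ 0   1  0  0  |     3 ]
  [ 0   0  1  0  |    -6 ]
  [ 0   0  0  1  |   1/2 ]
R1 -> R1 − R4
  [ 1  -2  0  0  |   -4 ]
  [ 0   1  0  0  |    3 ]
  [ 0   0  1  0  |   -6 ]
  [ 0   0  0  1  |  1/2 ]
R1 -> R1 + 2·R2
  [ 1  0  0  0  |    2 ]
  [ 0  1  0  0  |    3 ]
  [ 0  0  1  0  |   -6 ]
  [ 0  0  0  1  |  1/2 ]
Reading off the last column: p = 2, q = 3, r = -6, s = 1/2.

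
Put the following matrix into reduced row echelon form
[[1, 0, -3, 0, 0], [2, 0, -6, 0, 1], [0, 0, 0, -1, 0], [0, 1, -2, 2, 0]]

Subtract 2 times ρ1 from ρ2.
  [ 1  0  -3   0  0 ]
  [ 0  0   0   0  1 ]
  [ 0  0   0  -1  0 ]
  [ 0  1  -2   2  0 ]
Swap ρ2 and ρ4.
  [ 1  0  -3   0  0 ]
  [ 0  1  -2   2  0 ]
  [ 0  0   0  -1  0 ]
  [ 0  0   0   0  1 ]
Multiply ρ3 by -1.
  [ 1  0  -3  0  0 ]
  [ 0  1  -2  2  0 ]
  [ 0  0   0  1  0 ]
  [ 0  0   0  0  1 ]
Subtract 2 times ρ3 from ρ2.
  [ 1  0  -3  0  0 ]
  [ 0  1  -2  0  0 ]
  [ 0  0   0  1  0 ]
  [ 0  0   0  0  1 ]

[[1, 0, -3, 0, 0], [0, 1, -2, 0, 0], [0, 0, 0, 1, 0], [0, 0, 0, 0, 1]]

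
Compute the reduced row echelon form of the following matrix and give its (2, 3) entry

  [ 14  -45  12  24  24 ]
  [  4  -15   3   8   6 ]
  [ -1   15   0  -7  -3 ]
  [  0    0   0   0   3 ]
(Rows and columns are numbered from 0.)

-2/3

ρ1 := 1/14·ρ1
ρ2 := ρ2 − 4·ρ1
ρ3 := ρ3 + ρ1
ρ2 := -7/15·ρ2
ρ3 := ρ3 − 165/14·ρ2
ρ3 := -2/3·ρ3
ρ4 := 1/3·ρ4
ρ3 := ρ3 − 4·ρ4
ρ2 := ρ2 − 2/5·ρ4
ρ1 := ρ1 − 12/7·ρ4
ρ2 := ρ2 − 1/5·ρ3
ρ1 := ρ1 − 6/7·ρ3
ρ1 := ρ1 + 45/14·ρ2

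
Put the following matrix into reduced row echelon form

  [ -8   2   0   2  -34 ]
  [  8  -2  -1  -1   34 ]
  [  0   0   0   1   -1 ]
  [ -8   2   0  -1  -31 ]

R1 -> -1/8·R1
  [  1  -1/4   0  -1/4  17/4 ]
  [  8    -2  -1    -1    34 ]
  [  0     0   0     1    -1 ]
  [ -8     2   0    -1   -31 ]
R2 -> R2 − 8·R1
  [  1  -1/4   0  -1/4  17/4 ]
  [  0     0  -1     1     0 ]
  [  0     0   0     1    -1 ]
  [ -8     2   0    -1   -31 ]
R4 -> R4 + 8·R1
  [ 1  -1/4   0  -1/4  17/4 ]
  [ 0     0  -1     1     0 ]
  [ 0     0   0     1    -1 ]
  [ 0     0   0    -3     3 ]
R2 -> -1·R2
  [ 1  -1/4  0  -1/4  17/4 ]
  [ 0     0  1    -1     0 ]
  [ 0     0  0     1    -1 ]
  [ 0     0  0    -3     3 ]
R4 -> R4 + 3·R3
  [ 1  -1/4  0  -1/4  17/4 ]
  [ 0     0  1    -1     0 ]
  [ 0     0  0     1    -1 ]
  [ 0     0  0     0     0 ]
R2 -> R2 + R3
  [ 1  -1/4  0  -1/4  17/4 ]
  [ 0     0  1     0    -1 ]
  [ 0     0  0     1    -1 ]
  [ 0     0  0     0     0 ]
R1 -> R1 + 1/4·R3
  [ 1  -1/4  0  0   4 ]
  [ 0     0  1  0  -1 ]
  [ 0     0  0  1  -1 ]
  [ 0     0  0  0   0 ]

[[1, -1/4, 0, 0, 4], [0, 0, 1, 0, -1], [0, 0, 0, 1, -1], [0, 0, 0, 0, 0]]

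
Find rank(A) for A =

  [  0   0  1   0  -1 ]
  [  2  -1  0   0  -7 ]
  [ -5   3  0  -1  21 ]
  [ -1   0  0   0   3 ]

ρ1 <=> ρ2
  [  2  -1  0   0  -7 ]
  [  0   0  1   0  -1 ]
  [ -5   3  0  -1  21 ]
  [ -1   0  0   0   3 ]
ρ1 ← 1/2·ρ1
  [  1  -1/2  0   0  -7/2 ]
  [  0     0  1   0    -1 ]
  [ -5     3  0  -1    21 ]
  [ -1     0  0   0     3 ]
ρ3 ← ρ3 + 5·ρ1
  [  1  -1/2  0   0  -7/2 ]
  [  0     0  1   0    -1 ]
  [  0   1/2  0  -1   7/2 ]
  [ -1     0  0   0     3 ]
ρ4 ← ρ4 + ρ1
  [ 1  -1/2  0   0  -7/2 ]
  [ 0     0  1   0    -1 ]
  [ 0   1/2  0  -1   7/2 ]
  [ 0  -1/2  0   0  -1/2 ]
ρ2 <=> ρ3
  [ 1  -1/2  0   0  -7/2 ]
  [ 0   1/2  0  -1   7/2 ]
  [ 0     0  1   0    -1 ]
  [ 0  -1/2  0   0  -1/2 ]
ρ2 ← 2·ρ2
  [ 1  -1/2  0   0  -7/2 ]
  [ 0     1  0  -2     7 ]
  [ 0     0  1   0    -1 ]
  [ 0  -1/2  0   0  -1/2 ]
ρ4 ← ρ4 + 1/2·ρ2
  [ 1  -1/2  0   0  -7/2 ]
  [ 0     1  0  -2     7 ]
  [ 0     0  1   0    -1 ]
  [ 0     0  0  -1     3 ]
ρ4 ← -1·ρ4
  [ 1  -1/2  0   0  -7/2 ]
  [ 0     1  0  -2     7 ]
  [ 0     0  1   0    -1 ]
  [ 0     0  0   1    -3 ]
ρ2 ← ρ2 + 2·ρ4
  [ 1  -1/2  0  0  -7/2 ]
  [ 0     1  0  0     1 ]
  [ 0     0  1  0    -1 ]
  [ 0     0  0  1    -3 ]
ρ1 ← ρ1 + 1/2·ρ2
  [ 1  0  0  0  -3 ]
  [ 0  1  0  0   1 ]
  [ 0  0  1  0  -1 ]
  [ 0  0  0  1  -3 ]
The reduced form has 4 nonzero rows.

rank = 4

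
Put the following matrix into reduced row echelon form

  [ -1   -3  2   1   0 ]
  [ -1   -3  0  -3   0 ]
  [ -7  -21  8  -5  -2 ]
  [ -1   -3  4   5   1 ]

[[1, 3, 0, 3, 0], [0, 0, 1, 2, 0], [0, 0, 0, 0, 1], [0, 0, 0, 0, 0]]

ρ1 := -1·ρ1
  [  1    3  -2  -1   0 ]
  [ -1   -3   0  -3   0 ]
  [ -7  -21   8  -5  -2 ]
  [ -1   -3   4   5   1 ]
ρ2 := ρ2 + ρ1
  [  1    3  -2  -1   0 ]
  [  0    0  -2  -4   0 ]
  [ -7  -21   8  -5  -2 ]
  [ -1   -3   4   5   1 ]
ρ3 := ρ3 + 7·ρ1
  [  1   3  -2   -1   0 ]
  [  0   0  -2   -4   0 ]
  [  0   0  -6  -12  -2 ]
  [ -1  -3   4    5   1 ]
ρ4 := ρ4 + ρ1
  [ 1  3  -2   -1   0 ]
  [ 0  0  -2   -4   0 ]
  [ 0  0  -6  -12  -2 ]
  [ 0  0   2    4   1 ]
ρ2 := -1/2·ρ2
  [ 1  3  -2   -1   0 ]
  [ 0  0   1    2   0 ]
  [ 0  0  -6  -12  -2 ]
  [ 0  0   2    4   1 ]
ρ3 := ρ3 + 6·ρ2
  [ 1  3  -2  -1   0 ]
  [ 0  0   1   2   0 ]
  [ 0  0   0   0  -2 ]
  [ 0  0   2   4   1 ]
ρ4 := ρ4 − 2·ρ2
  [ 1  3  -2  -1   0 ]
  [ 0  0   1   2   0 ]
  [ 0  0   0   0  -2 ]
  [ 0  0   0   0   1 ]
ρ3 := -1/2·ρ3
  [ 1  3  -2  -1  0 ]
  [ 0  0   1   2  0 ]
  [ 0  0   0   0  1 ]
  [ 0  0   0   0  1 ]
ρ4 := ρ4 − ρ3
  [ 1  3  -2  -1  0 ]
  [ 0  0   1   2  0 ]
  [ 0  0   0   0  1 ]
  [ 0  0   0   0  0 ]
ρ1 := ρ1 + 2·ρ2
  [ 1  3  0  3  0 ]
  [ 0  0  1  2  0 ]
  [ 0  0  0  0  1 ]
  [ 0  0  0  0  0 ]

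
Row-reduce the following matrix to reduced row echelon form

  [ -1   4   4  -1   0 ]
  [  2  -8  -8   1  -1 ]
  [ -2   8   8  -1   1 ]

[[1, -4, -4, 0, -1], [0, 0, 0, 1, 1], [0, 0, 0, 0, 0]]

Multiply ρ1 by -1.
  [  1  -4  -4   1   0 ]
  [  2  -8  -8   1  -1 ]
  [ -2   8   8  -1   1 ]
Subtract 2 times ρ1 from ρ2.
  [  1  -4  -4   1   0 ]
  [  0   0   0  -1  -1 ]
  [ -2   8   8  -1   1 ]
Add 2 times ρ1 to ρ3.
  [ 1  -4  -4   1   0 ]
  [ 0   0   0  -1  -1 ]
  [ 0   0   0   1   1 ]
Multiply ρ2 by -1.
  [ 1  -4  -4  1  0 ]
  [ 0   0   0  1  1 ]
  [ 0   0   0  1  1 ]
Subtract ρ2 from ρ3.
  [ 1  -4  -4  1  0 ]
  [ 0   0   0  1  1 ]
  [ 0   0   0  0  0 ]
Subtract ρ2 from ρ1.
  [ 1  -4  -4  0  -1 ]
  [ 0   0   0  1   1 ]
  [ 0   0   0  0   0 ]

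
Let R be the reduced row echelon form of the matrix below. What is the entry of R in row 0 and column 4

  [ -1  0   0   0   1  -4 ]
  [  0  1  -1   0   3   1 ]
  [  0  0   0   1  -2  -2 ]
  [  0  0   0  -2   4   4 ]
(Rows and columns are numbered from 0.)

-1

R1 → -1·R1
  [ 1  0   0   0  -1   4 ]
  [ 0  1  -1   0   3   1 ]
  [ 0  0   0   1  -2  -2 ]
  [ 0  0   0  -2   4   4 ]
R4 → R4 + 2·R3
  [ 1  0   0  0  -1   4 ]
  [ 0  1  -1  0   3   1 ]
  [ 0  0   0  1  -2  -2 ]
  [ 0  0   0  0   0   0 ]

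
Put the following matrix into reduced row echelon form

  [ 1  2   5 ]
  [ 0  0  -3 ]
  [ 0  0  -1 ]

[[1, 2, 0], [0, 0, 1], [0, 0, 0]]

R2 := -1/3·R2
  [ 1  2   5 ]
  [ 0  0   1 ]
  [ 0  0  -1 ]
R3 := R3 + R2
  [ 1  2  5 ]
  [ 0  0  1 ]
  [ 0  0  0 ]
R1 := R1 − 5·R2
  [ 1  2  0 ]
  [ 0  0  1 ]
  [ 0  0  0 ]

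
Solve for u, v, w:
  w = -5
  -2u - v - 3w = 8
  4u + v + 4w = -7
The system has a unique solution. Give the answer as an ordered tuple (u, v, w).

Form the augmented matrix and row-reduce:
  [  0   0   1  |  -5 ]
  [ -2  -1  -3  |   8 ]
  [  4   1   4  |  -7 ]
R1 <=> R2
  [ -2  -1  -3  |   8 ]
  [  0   0   1  |  -5 ]
  [  4   1   4  |  -7 ]
R1 := -1/2·R1
  [ 1  1/2  3/2  |  -4 ]
  [ 0    0    1  |  -5 ]
  [ 4    1    4  |  -7 ]
R3 := R3 − 4·R1
  [ 1  1/2  3/2  |  -4 ]
  [ 0    0    1  |  -5 ]
  [ 0   -1   -2  |   9 ]
R2 <=> R3
  [ 1  1/2  3/2  |  -4 ]
  [ 0   -1   -2  |   9 ]
  [ 0    0    1  |  -5 ]
R2 := -1·R2
  [ 1  1/2  3/2  |  -4 ]
  [ 0    1    2  |  -9 ]
  [ 0    0    1  |  -5 ]
R2 := R2 − 2·R3
  [ 1  1/2  3/2  |  -4 ]
  [ 0    1    0  |   1 ]
  [ 0    0    1  |  -5 ]
R1 := R1 − 3/2·R3
  [ 1  1/2  0  |  7/2 ]
  [ 0    1  0  |    1 ]
  [ 0    0  1  |   -5 ]
R1 := R1 − 1/2·R2
  [ 1  0  0  |   3 ]
  [ 0  1  0  |   1 ]
  [ 0  0  1  |  -5 ]
Reading off the last column: u = 3, v = 1, w = -5.

(3, 1, -5)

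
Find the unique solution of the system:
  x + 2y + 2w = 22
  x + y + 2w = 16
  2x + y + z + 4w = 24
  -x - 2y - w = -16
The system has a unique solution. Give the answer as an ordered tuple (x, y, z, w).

Form the augmented matrix and row-reduce:
  [  1   2  0   2  |   22 ]
  [  1   1  0   2  |   16 ]
  [  2   1  1   4  |   24 ]
  [ -1  -2  0  -1  |  -16 ]
ρ2 → ρ2 − ρ1
  [  1   2  0   2  |   22 ]
  [  0  -1  0   0  |   -6 ]
  [  2   1  1   4  |   24 ]
  [ -1  -2  0  -1  |  -16 ]
ρ3 → ρ3 − 2·ρ1
  [  1   2  0   2  |   22 ]
  [  0  -1  0   0  |   -6 ]
  [  0  -3  1   0  |  -20 ]
  [ -1  -2  0  -1  |  -16 ]
ρ4 → ρ4 + ρ1
  [ 1   2  0  2  |   22 ]
  [ 0  -1  0  0  |   -6 ]
  [ 0  -3  1  0  |  -20 ]
  [ 0   0  0  1  |    6 ]
ρ2 → -1·ρ2
  [ 1   2  0  2  |   22 ]
  [ 0   1  0  0  |    6 ]
  [ 0  -3  1  0  |  -20 ]
  [ 0   0  0  1  |    6 ]
ρ3 → ρ3 + 3·ρ2
  [ 1  2  0  2  |  22 ]
  [ 0  1  0  0  |   6 ]
  [ 0  0  1  0  |  -2 ]
  [ 0  0  0  1  |   6 ]
ρ1 → ρ1 − 2·ρ4
  [ 1  2  0  0  |  10 ]
  [ 0  1  0  0  |   6 ]
  [ 0  0  1  0  |  -2 ]
  [ 0  0  0  1  |   6 ]
ρ1 → ρ1 − 2·ρ2
  [ 1  0  0  0  |  -2 ]
  [ 0  1  0  0  |   6 ]
  [ 0  0  1  0  |  -2 ]
  [ 0  0  0  1  |   6 ]
Reading off the last column: x = -2, y = 6, z = -2, w = 6.

(-2, 6, -2, 6)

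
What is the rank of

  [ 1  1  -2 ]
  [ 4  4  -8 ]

rank = 1

R2 ← R2 − 4·R1
  [ 1  1  -2 ]
  [ 0  0   0 ]
The reduced form has 1 nonzero row.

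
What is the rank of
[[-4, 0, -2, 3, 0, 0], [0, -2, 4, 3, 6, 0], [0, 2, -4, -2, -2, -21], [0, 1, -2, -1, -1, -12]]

ρ1 := -1/4·ρ1
  [ 1   0  1/2  -3/4   0    0 ]
  [ 0  -2    4     3   6    0 ]
  [ 0   2   -4    -2  -2  -21 ]
  [ 0   1   -2    -1  -1  -12 ]
ρ2 := -1/2·ρ2
  [ 1  0  1/2  -3/4   0    0 ]
  [ 0  1   -2  -3/2  -3    0 ]
  [ 0  2   -4    -2  -2  -21 ]
  [ 0  1   -2    -1  -1  -12 ]
ρ3 := ρ3 − 2·ρ2
  [ 1  0  1/2  -3/4   0    0 ]
  [ 0  1   -2  -3/2  -3    0 ]
  [ 0  0    0     1   4  -21 ]
  [ 0  1   -2    -1  -1  -12 ]
ρ4 := ρ4 − ρ2
  [ 1  0  1/2  -3/4   0    0 ]
  [ 0  1   -2  -3/2  -3    0 ]
  [ 0  0    0     1   4  -21 ]
  [ 0  0    0   1/2   2  -12 ]
ρ4 := ρ4 − 1/2·ρ3
  [ 1  0  1/2  -3/4   0     0 ]
  [ 0  1   -2  -3/2  -3     0 ]
  [ 0  0    0     1   4   -21 ]
  [ 0  0    0     0   0  -3/2 ]
ρ4 := -2/3·ρ4
  [ 1  0  1/2  -3/4   0    0 ]
  [ 0  1   -2  -3/2  -3    0 ]
  [ 0  0    0     1   4  -21 ]
  [ 0  0    0     0   0    1 ]
ρ3 := ρ3 + 21·ρ4
  [ 1  0  1/2  -3/4   0  0 ]
  [ 0  1   -2  -3/2  -3  0 ]
  [ 0  0    0     1   4  0 ]
  [ 0  0    0     0   0  1 ]
ρ2 := ρ2 + 3/2·ρ3
  [ 1  0  1/2  -3/4  0  0 ]
  [ 0  1   -2     0  3  0 ]
  [ 0  0    0     1  4  0 ]
  [ 0  0    0     0  0  1 ]
ρ1 := ρ1 + 3/4·ρ3
  [ 1  0  1/2  0  3  0 ]
  [ 0  1   -2  0  3  0 ]
  [ 0  0    0  1  4  0 ]
  [ 0  0    0  0  0  1 ]
The reduced form has 4 nonzero rows.

rank = 4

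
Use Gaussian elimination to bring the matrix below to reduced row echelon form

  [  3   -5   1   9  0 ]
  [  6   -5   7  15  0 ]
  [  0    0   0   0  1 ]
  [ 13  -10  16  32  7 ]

r1 ← 1/3·r1
r2 ← r2 − 6·r1
r4 ← r4 − 13·r1
r2 ← 1/5·r2
r4 ← r4 − 35/3·r2
r4 ← r4 − 7·r3
r1 ← r1 + 5/3·r2

[[1, 0, 2, 2, 0], [0, 1, 1, -3/5, 0], [0, 0, 0, 0, 1], [0, 0, 0, 0, 0]]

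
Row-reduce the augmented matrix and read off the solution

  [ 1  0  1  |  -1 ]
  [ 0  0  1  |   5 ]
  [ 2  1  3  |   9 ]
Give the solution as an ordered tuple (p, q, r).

Subtract 2 times r1 from r3.
  [ 1  0  1  |  -1 ]
  [ 0  0  1  |   5 ]
  [ 0  1  1  |  11 ]
Swap r2 and r3.
  [ 1  0  1  |  -1 ]
  [ 0  1  1  |  11 ]
  [ 0  0  1  |   5 ]
Subtract r3 from r2.
  [ 1  0  1  |  -1 ]
  [ 0  1  0  |   6 ]
  [ 0  0  1  |   5 ]
Subtract r3 from r1.
  [ 1  0  0  |  -6 ]
  [ 0  1  0  |   6 ]
  [ 0  0  1  |   5 ]
Reading off the last column: p = -6, q = 6, r = 5.

(-6, 6, 5)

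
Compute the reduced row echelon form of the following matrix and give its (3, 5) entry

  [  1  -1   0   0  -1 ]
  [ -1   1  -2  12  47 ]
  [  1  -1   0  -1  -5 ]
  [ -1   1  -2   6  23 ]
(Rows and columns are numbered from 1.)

R2 → R2 + R1
  [  1  -1   0   0  -1 ]
  [  0   0  -2  12  46 ]
  [  1  -1   0  -1  -5 ]
  [ -1   1  -2   6  23 ]
R3 → R3 − R1
  [  1  -1   0   0  -1 ]
  [  0   0  -2  12  46 ]
  [  0   0   0  -1  -4 ]
  [ -1   1  -2   6  23 ]
R4 → R4 + R1
  [ 1  -1   0   0  -1 ]
  [ 0   0  -2  12  46 ]
  [ 0   0   0  -1  -4 ]
  [ 0   0  -2   6  22 ]
R2 → -1/2·R2
  [ 1  -1   0   0   -1 ]
  [ 0   0   1  -6  -23 ]
  [ 0   0   0  -1   -4 ]
  [ 0   0  -2   6   22 ]
R4 → R4 + 2·R2
  [ 1  -1  0   0   -1 ]
  [ 0   0  1  -6  -23 ]
  [ 0   0  0  -1   -4 ]
  [ 0   0  0  -6  -24 ]
R3 → -1·R3
  [ 1  -1  0   0   -1 ]
  [ 0   0  1  -6  -23 ]
  [ 0   0  0   1    4 ]
  [ 0   0  0  -6  -24 ]
R4 → R4 + 6·R3
  [ 1  -1  0   0   -1 ]
  [ 0   0  1  -6  -23 ]
  [ 0   0  0   1    4 ]
  [ 0   0  0   0    0 ]
R2 → R2 + 6·R3
  [ 1  -1  0  0  -1 ]
  [ 0   0  1  0   1 ]
  [ 0   0  0  1   4 ]
  [ 0   0  0  0   0 ]

4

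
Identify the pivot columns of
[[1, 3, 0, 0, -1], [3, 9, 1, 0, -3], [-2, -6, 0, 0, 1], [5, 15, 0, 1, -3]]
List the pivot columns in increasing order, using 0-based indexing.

0, 2, 3, 4

r2 → r2 − 3·r1
  [  1   3  0  0  -1 ]
  [  0   0  1  0   0 ]
  [ -2  -6  0  0   1 ]
  [  5  15  0  1  -3 ]
r3 → r3 + 2·r1
  [ 1   3  0  0  -1 ]
  [ 0   0  1  0   0 ]
  [ 0   0  0  0  -1 ]
  [ 5  15  0  1  -3 ]
r4 → r4 − 5·r1
  [ 1  3  0  0  -1 ]
  [ 0  0  1  0   0 ]
  [ 0  0  0  0  -1 ]
  [ 0  0  0  1   2 ]
r3 ↔ r4
  [ 1  3  0  0  -1 ]
  [ 0  0  1  0   0 ]
  [ 0  0  0  1   2 ]
  [ 0  0  0  0  -1 ]
r4 → -1·r4
  [ 1  3  0  0  -1 ]
  [ 0  0  1  0   0 ]
  [ 0  0  0  1   2 ]
  [ 0  0  0  0   1 ]
r3 → r3 − 2·r4
  [ 1  3  0  0  -1 ]
  [ 0  0  1  0   0 ]
  [ 0  0  0  1   0 ]
  [ 0  0  0  0   1 ]
r1 → r1 + r4
  [ 1  3  0  0  0 ]
  [ 0  0  1  0  0 ]
  [ 0  0  0  1  0 ]
  [ 0  0  0  0  1 ]
Pivot columns are the columns containing a leading 1.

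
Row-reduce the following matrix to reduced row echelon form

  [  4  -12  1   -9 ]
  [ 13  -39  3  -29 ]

r1 := 1/4·r1
r2 := r2 − 13·r1
r2 := -4·r2
r1 := r1 − 1/4·r2

[[1, -3, 0, -2], [0, 0, 1, -1]]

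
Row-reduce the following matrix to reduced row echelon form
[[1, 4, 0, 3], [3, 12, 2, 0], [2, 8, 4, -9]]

[[1, 4, 0, 0], [0, 0, 1, 0], [0, 0, 0, 1]]

r2 → r2 − 3·r1
  [ 1  4  0   3 ]
  [ 0  0  2  -9 ]
  [ 2  8  4  -9 ]
r3 → r3 − 2·r1
  [ 1  4  0    3 ]
  [ 0  0  2   -9 ]
  [ 0  0  4  -15 ]
r2 → 1/2·r2
  [ 1  4  0     3 ]
  [ 0  0  1  -9/2 ]
  [ 0  0  4   -15 ]
r3 → r3 − 4·r2
  [ 1  4  0     3 ]
  [ 0  0  1  -9/2 ]
  [ 0  0  0     3 ]
r3 → 1/3·r3
  [ 1  4  0     3 ]
  [ 0  0  1  -9/2 ]
  [ 0  0  0     1 ]
r2 → r2 + 9/2·r3
  [ 1  4  0  3 ]
  [ 0  0  1  0 ]
  [ 0  0  0  1 ]
r1 → r1 − 3·r3
  [ 1  4  0  0 ]
  [ 0  0  1  0 ]
  [ 0  0  0  1 ]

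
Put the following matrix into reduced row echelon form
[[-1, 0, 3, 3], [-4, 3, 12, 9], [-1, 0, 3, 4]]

[[1, 0, -3, 0], [0, 1, 0, 0], [0, 0, 0, 1]]

ρ1 ← -1·ρ1
  [  1  0  -3  -3 ]
  [ -4  3  12   9 ]
  [ -1  0   3   4 ]
ρ2 ← ρ2 + 4·ρ1
  [  1  0  -3  -3 ]
  [  0  3   0  -3 ]
  [ -1  0   3   4 ]
ρ3 ← ρ3 + ρ1
  [ 1  0  -3  -3 ]
  [ 0  3   0  -3 ]
  [ 0  0   0   1 ]
ρ2 ← 1/3·ρ2
  [ 1  0  -3  -3 ]
  [ 0  1   0  -1 ]
  [ 0  0   0   1 ]
ρ2 ← ρ2 + ρ3
  [ 1  0  -3  -3 ]
  [ 0  1   0   0 ]
  [ 0  0   0   1 ]
ρ1 ← ρ1 + 3·ρ3
  [ 1  0  -3  0 ]
  [ 0  1   0  0 ]
  [ 0  0   0  1 ]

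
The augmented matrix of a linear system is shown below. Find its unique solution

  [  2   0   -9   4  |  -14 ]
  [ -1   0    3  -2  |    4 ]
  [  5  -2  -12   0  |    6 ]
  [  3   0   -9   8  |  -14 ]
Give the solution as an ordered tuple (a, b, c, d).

(4, -5, 2, -1)

Multiply R1 by 1/2.
  [  1   0  -9/2   2  |   -7 ]
  [ -1   0     3  -2  |    4 ]
  [  5  -2   -12   0  |    6 ]
  [  3   0    -9   8  |  -14 ]
Add R1 to R2.
  [ 1   0  -9/2  2  |   -7 ]
  [ 0   0  -3/2  0  |   -3 ]
  [ 5  -2   -12  0  |    6 ]
  [ 3   0    -9  8  |  -14 ]
Subtract 5 times R1 from R3.
  [ 1   0  -9/2    2  |   -7 ]
  [ 0   0  -3/2    0  |   -3 ]
  [ 0  -2  21/2  -10  |   41 ]
  [ 3   0    -9    8  |  -14 ]
Subtract 3 times R1 from R4.
  [ 1   0  -9/2    2  |  -7 ]
  [ 0   0  -3/2    0  |  -3 ]
  [ 0  -2  21/2  -10  |  41 ]
  [ 0   0   9/2    2  |   7 ]
Swap R2 and R3.
  [ 1   0  -9/2    2  |  -7 ]
  [ 0  -2  21/2  -10  |  41 ]
  [ 0   0  -3/2    0  |  -3 ]
  [ 0   0   9/2    2  |   7 ]
Multiply R2 by -1/2.
  [ 1  0   -9/2  2  |     -7 ]
  [ 0  1  -21/4  5  |  -41/2 ]
  [ 0  0   -3/2  0  |     -3 ]
  [ 0  0    9/2  2  |      7 ]
Multiply R3 by -2/3.
  [ 1  0   -9/2  2  |     -7 ]
  [ 0  1  -21/4  5  |  -41/2 ]
  [ 0  0      1  0  |      2 ]
  [ 0  0    9/2  2  |      7 ]
Subtract 9/2 times R3 from R4.
  [ 1  0   -9/2  2  |     -7 ]
  [ 0  1  -21/4  5  |  -41/2 ]
  [ 0  0      1  0  |      2 ]
  [ 0  0      0  2  |     -2 ]
Multiply R4 by 1/2.
  [ 1  0   -9/2  2  |     -7 ]
  [ 0  1  -21/4  5  |  -41/2 ]
  [ 0  0      1  0  |      2 ]
  [ 0  0      0  1  |     -1 ]
Subtract 5 times R4 from R2.
  [ 1  0   -9/2  2  |     -7 ]
  [ 0  1  -21/4  0  |  -31/2 ]
  [ 0  0      1  0  |      2 ]
  [ 0  0      0  1  |     -1 ]
Subtract 2 times R4 from R1.
  [ 1  0   -9/2  0  |     -5 ]
  [ 0  1  -21/4  0  |  -31/2 ]
  [ 0  0      1  0  |      2 ]
  [ 0  0      0  1  |     -1 ]
Add 21/4 times R3 to R2.
  [ 1  0  -9/2  0  |  -5 ]
  [ 0  1     0  0  |  -5 ]
  [ 0  0     1  0  |   2 ]
  [ 0  0     0  1  |  -1 ]
Add 9/2 times R3 to R1.
  [ 1  0  0  0  |   4 ]
  [ 0  1  0  0  |  -5 ]
  [ 0  0  1  0  |   2 ]
  [ 0  0  0  1  |  -1 ]
Reading off the last column: a = 4, b = -5, c = 2, d = -1.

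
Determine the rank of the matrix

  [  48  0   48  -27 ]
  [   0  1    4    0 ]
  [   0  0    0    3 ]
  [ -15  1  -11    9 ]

R1 := 1/48·R1
R4 := R4 + 15·R1
R4 := R4 − R2
R3 := 1/3·R3
R4 := R4 − 9/16·R3
R1 := R1 + 9/16·R3
The reduced form has 3 nonzero rows.

rank = 3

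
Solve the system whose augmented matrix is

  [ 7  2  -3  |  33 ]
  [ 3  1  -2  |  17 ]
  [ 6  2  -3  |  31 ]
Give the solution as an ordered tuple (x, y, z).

(2, 5, -3)

R1 → 1/7·R1
  [ 1  2/7  -3/7  |  33/7 ]
  [ 3    1    -2  |    17 ]
  [ 6    2    -3  |    31 ]
R2 → R2 − 3·R1
  [ 1  2/7  -3/7  |  33/7 ]
  [ 0  1/7  -5/7  |  20/7 ]
  [ 6    2    -3  |    31 ]
R3 → R3 − 6·R1
  [ 1  2/7  -3/7  |  33/7 ]
  [ 0  1/7  -5/7  |  20/7 ]
  [ 0  2/7  -3/7  |  19/7 ]
R2 → 7·R2
  [ 1  2/7  -3/7  |  33/7 ]
  [ 0    1    -5  |    20 ]
  [ 0  2/7  -3/7  |  19/7 ]
R3 → R3 − 2/7·R2
  [ 1  2/7  -3/7  |  33/7 ]
  [ 0    1    -5  |    20 ]
  [ 0    0     1  |    -3 ]
R2 → R2 + 5·R3
  [ 1  2/7  -3/7  |  33/7 ]
  [ 0    1     0  |     5 ]
  [ 0    0     1  |    -3 ]
R1 → R1 + 3/7·R3
  [ 1  2/7  0  |  24/7 ]
  [ 0    1  0  |     5 ]
  [ 0    0  1  |    -3 ]
R1 → R1 − 2/7·R2
  [ 1  0  0  |   2 ]
  [ 0  1  0  |   5 ]
  [ 0  0  1  |  -3 ]
Reading off the last column: x = 2, y = 5, z = -3.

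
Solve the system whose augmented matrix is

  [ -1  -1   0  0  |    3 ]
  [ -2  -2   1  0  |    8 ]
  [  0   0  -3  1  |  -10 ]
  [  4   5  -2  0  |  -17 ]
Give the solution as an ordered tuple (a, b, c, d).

ρ1 := -1·ρ1
  [  1   1   0  0  |   -3 ]
  [ -2  -2   1  0  |    8 ]
  [  0   0  -3  1  |  -10 ]
  [  4   5  -2  0  |  -17 ]
ρ2 := ρ2 + 2·ρ1
  [ 1  1   0  0  |   -3 ]
  [ 0  0   1  0  |    2 ]
  [ 0  0  -3  1  |  -10 ]
  [ 4  5  -2  0  |  -17 ]
ρ4 := ρ4 − 4·ρ1
  [ 1  1   0  0  |   -3 ]
  [ 0  0   1  0  |    2 ]
  [ 0  0  -3  1  |  -10 ]
  [ 0  1  -2  0  |   -5 ]
ρ2 <-> ρ4
  [ 1  1   0  0  |   -3 ]
  [ 0  1  -2  0  |   -5 ]
  [ 0  0  -3  1  |  -10 ]
  [ 0  0   1  0  |    2 ]
ρ3 := -1/3·ρ3
  [ 1  1   0     0  |    -3 ]
  [ 0  1  -2     0  |    -5 ]
  [ 0  0   1  -1/3  |  10/3 ]
  [ 0  0   1     0  |     2 ]
ρ4 := ρ4 − ρ3
  [ 1  1   0     0  |    -3 ]
  [ 0  1  -2     0  |    -5 ]
  [ 0  0   1  -1/3  |  10/3 ]
  [ 0  0   0   1/3  |  -4/3 ]
ρ4 := 3·ρ4
  [ 1  1   0     0  |    -3 ]
  [ 0  1  -2     0  |    -5 ]
  [ 0  0   1  -1/3  |  10/3 ]
  [ 0  0   0     1  |    -4 ]
ρ3 := ρ3 + 1/3·ρ4
  [ 1  1   0  0  |  -3 ]
  [ 0  1  -2  0  |  -5 ]
  [ 0  0   1  0  |   2 ]
  [ 0  0   0  1  |  -4 ]
ρ2 := ρ2 + 2·ρ3
  [ 1  1  0  0  |  -3 ]
  [ 0  1  0  0  |  -1 ]
  [ 0  0  1  0  |   2 ]
  [ 0  0  0  1  |  -4 ]
ρ1 := ρ1 − ρ2
  [ 1  0  0  0  |  -2 ]
  [ 0  1  0  0  |  -1 ]
  [ 0  0  1  0  |   2 ]
  [ 0  0  0  1  |  -4 ]
Reading off the last column: a = -2, b = -1, c = 2, d = -4.

(-2, -1, 2, -4)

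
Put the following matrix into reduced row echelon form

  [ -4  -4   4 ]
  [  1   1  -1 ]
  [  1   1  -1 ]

Multiply R1 by -1/4.
  [ 1  1  -1 ]
  [ 1  1  -1 ]
  [ 1  1  -1 ]
Subtract R1 from R2.
  [ 1  1  -1 ]
  [ 0  0   0 ]
  [ 1  1  -1 ]
Subtract R1 from R3.
  [ 1  1  -1 ]
  [ 0  0   0 ]
  [ 0  0   0 ]

[[1, 1, -1], [0, 0, 0], [0, 0, 0]]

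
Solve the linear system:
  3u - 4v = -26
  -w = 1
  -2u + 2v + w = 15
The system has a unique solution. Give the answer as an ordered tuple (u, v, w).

(-6, 2, -1)

Form the augmented matrix and row-reduce:
  [  3  -4   0  |  -26 ]
  [  0   0  -1  |    1 ]
  [ -2   2   1  |   15 ]
Multiply r1 by 1/3.
  [  1  -4/3   0  |  -26/3 ]
  [  0     0  -1  |      1 ]
  [ -2     2   1  |     15 ]
Add 2 times r1 to r3.
  [ 1  -4/3   0  |  -26/3 ]
  [ 0     0  -1  |      1 ]
  [ 0  -2/3   1  |   -7/3 ]
Swap r2 and r3.
  [ 1  -4/3   0  |  -26/3 ]
  [ 0  -2/3   1  |   -7/3 ]
  [ 0     0  -1  |      1 ]
Multiply r2 by -3/2.
  [ 1  -4/3     0  |  -26/3 ]
  [ 0     1  -3/2  |    7/2 ]
  [ 0     0    -1  |      1 ]
Multiply r3 by -1.
  [ 1  -4/3     0  |  -26/3 ]
  [ 0     1  -3/2  |    7/2 ]
  [ 0     0     1  |     -1 ]
Add 3/2 times r3 to r2.
  [ 1  -4/3  0  |  -26/3 ]
  [ 0     1  0  |      2 ]
  [ 0     0  1  |     -1 ]
Add 4/3 times r2 to r1.
  [ 1  0  0  |  -6 ]
  [ 0  1  0  |   2 ]
  [ 0  0  1  |  -1 ]
Reading off the last column: u = -6, v = 2, w = -1.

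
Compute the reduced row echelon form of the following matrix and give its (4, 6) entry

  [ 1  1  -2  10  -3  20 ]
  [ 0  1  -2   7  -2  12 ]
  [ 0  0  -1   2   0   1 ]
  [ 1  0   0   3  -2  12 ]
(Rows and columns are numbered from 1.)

ρ4 := ρ4 − ρ1
  [ 1   1  -2  10  -3  20 ]
  [ 0   1  -2   7  -2  12 ]
  [ 0   0  -1   2   0   1 ]
  [ 0  -1   2  -7   1  -8 ]
ρ4 := ρ4 + ρ2
  [ 1  1  -2  10  -3  20 ]
  [ 0  1  -2   7  -2  12 ]
  [ 0  0  -1   2   0   1 ]
  [ 0  0   0   0  -1   4 ]
ρ3 := -1·ρ3
  [ 1  1  -2  10  -3  20 ]
  [ 0  1  -2   7  -2  12 ]
  [ 0  0   1  -2   0  -1 ]
  [ 0  0   0   0  -1   4 ]
ρ4 := -1·ρ4
  [ 1  1  -2  10  -3  20 ]
  [ 0  1  -2   7  -2  12 ]
  [ 0  0   1  -2   0  -1 ]
  [ 0  0   0   0   1  -4 ]
ρ2 := ρ2 + 2·ρ4
  [ 1  1  -2  10  -3  20 ]
  [ 0  1  -2   7   0   4 ]
  [ 0  0   1  -2   0  -1 ]
  [ 0  0   0   0   1  -4 ]
ρ1 := ρ1 + 3·ρ4
  [ 1  1  -2  10  0   8 ]
  [ 0  1  -2   7  0   4 ]
  [ 0  0   1  -2  0  -1 ]
  [ 0  0   0   0  1  -4 ]
ρ2 := ρ2 + 2·ρ3
  [ 1  1  -2  10  0   8 ]
  [ 0  1   0   3  0   2 ]
  [ 0  0   1  -2  0  -1 ]
  [ 0  0   0   0  1  -4 ]
ρ1 := ρ1 + 2·ρ3
  [ 1  1  0   6  0   6 ]
  [ 0  1  0   3  0   2 ]
  [ 0  0  1  -2  0  -1 ]
  [ 0  0  0   0  1  -4 ]
ρ1 := ρ1 − ρ2
  [ 1  0  0   3  0   4 ]
  [ 0  1  0   3  0   2 ]
  [ 0  0  1  -2  0  -1 ]
  [ 0  0  0   0  1  -4 ]

-4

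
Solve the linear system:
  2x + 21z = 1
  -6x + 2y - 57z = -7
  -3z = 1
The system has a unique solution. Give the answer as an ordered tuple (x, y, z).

Form the augmented matrix and row-reduce:
  [  2  0   21  |   1 ]
  [ -6  2  -57  |  -7 ]
  [  0  0   -3  |   1 ]
Multiply R1 by 1/2.
  [  1  0  21/2  |  1/2 ]
  [ -6  2   -57  |   -7 ]
  [  0  0    -3  |    1 ]
Add 6 times R1 to R2.
  [ 1  0  21/2  |  1/2 ]
  [ 0  2     6  |   -4 ]
  [ 0  0    -3  |    1 ]
Multiply R2 by 1/2.
  [ 1  0  21/2  |  1/2 ]
  [ 0  1     3  |   -2 ]
  [ 0  0    -3  |    1 ]
Multiply R3 by -1/3.
  [ 1  0  21/2  |   1/2 ]
  [ 0  1     3  |    -2 ]
  [ 0  0     1  |  -1/3 ]
Subtract 3 times R3 from R2.
  [ 1  0  21/2  |   1/2 ]
  [ 0  1     0  |    -1 ]
  [ 0  0     1  |  -1/3 ]
Subtract 21/2 times R3 from R1.
  [ 1  0  0  |     4 ]
  [ 0  1  0  |    -1 ]
  [ 0  0  1  |  -1/3 ]
Reading off the last column: x = 4, y = -1, z = -1/3.

(4, -1, -1/3)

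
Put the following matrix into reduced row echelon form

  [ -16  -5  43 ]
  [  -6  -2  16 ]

ρ1 := -1/16·ρ1
  [  1  5/16  -43/16 ]
  [ -6    -2      16 ]
ρ2 := ρ2 + 6·ρ1
  [ 1  5/16  -43/16 ]
  [ 0  -1/8    -1/8 ]
ρ2 := -8·ρ2
  [ 1  5/16  -43/16 ]
  [ 0     1       1 ]
ρ1 := ρ1 − 5/16·ρ2
  [ 1  0  -3 ]
  [ 0  1   1 ]

[[1, 0, -3], [0, 1, 1]]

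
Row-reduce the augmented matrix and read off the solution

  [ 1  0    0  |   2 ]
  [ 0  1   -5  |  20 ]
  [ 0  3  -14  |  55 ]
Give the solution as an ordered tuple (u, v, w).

(2, -5, -5)

r3 := r3 − 3·r2
  [ 1  0   0  |   2 ]
  [ 0  1  -5  |  20 ]
  [ 0  0   1  |  -5 ]
r2 := r2 + 5·r3
  [ 1  0  0  |   2 ]
  [ 0  1  0  |  -5 ]
  [ 0  0  1  |  -5 ]
Reading off the last column: u = 2, v = -5, w = -5.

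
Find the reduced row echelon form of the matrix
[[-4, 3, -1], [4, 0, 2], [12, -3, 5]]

[[1, 0, 1/2], [0, 1, 1/3], [0, 0, 0]]

R1 -> -1/4·R1
  [  1  -3/4  1/4 ]
  [  4     0    2 ]
  [ 12    -3    5 ]
R2 -> R2 − 4·R1
  [  1  -3/4  1/4 ]
  [  0     3    1 ]
  [ 12    -3    5 ]
R3 -> R3 − 12·R1
  [ 1  -3/4  1/4 ]
  [ 0     3    1 ]
  [ 0     6    2 ]
R2 -> 1/3·R2
  [ 1  -3/4  1/4 ]
  [ 0     1  1/3 ]
  [ 0     6    2 ]
R3 -> R3 − 6·R2
  [ 1  -3/4  1/4 ]
  [ 0     1  1/3 ]
  [ 0     0    0 ]
R1 -> R1 + 3/4·R2
  [ 1  0  1/2 ]
  [ 0  1  1/3 ]
  [ 0  0    0 ]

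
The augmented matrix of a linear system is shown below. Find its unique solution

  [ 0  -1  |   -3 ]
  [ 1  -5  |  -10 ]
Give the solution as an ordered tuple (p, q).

R1 <=> R2
R2 → -1·R2
R1 → R1 + 5·R2
Reading off the last column: p = 5, q = 3.

(5, 3)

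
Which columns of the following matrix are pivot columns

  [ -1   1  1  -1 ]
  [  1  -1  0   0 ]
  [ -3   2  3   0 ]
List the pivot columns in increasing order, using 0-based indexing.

R1 → -1·R1
  [  1  -1  -1  1 ]
  [  1  -1   0  0 ]
  [ -3   2   3  0 ]
R2 → R2 − R1
  [  1  -1  -1   1 ]
  [  0   0   1  -1 ]
  [ -3   2   3   0 ]
R3 → R3 + 3·R1
  [ 1  -1  -1   1 ]
  [ 0   0   1  -1 ]
  [ 0  -1   0   3 ]
R2 <=> R3
  [ 1  -1  -1   1 ]
  [ 0  -1   0   3 ]
  [ 0   0   1  -1 ]
R2 → -1·R2
  [ 1  -1  -1   1 ]
  [ 0   1   0  -3 ]
  [ 0   0   1  -1 ]
R1 → R1 + R3
  [ 1  -1  0   0 ]
  [ 0   1  0  -3 ]
  [ 0   0  1  -1 ]
R1 → R1 + R2
  [ 1  0  0  -3 ]
  [ 0  1  0  -3 ]
  [ 0  0  1  -1 ]
Pivot columns are the columns containing a leading 1.

0, 1, 2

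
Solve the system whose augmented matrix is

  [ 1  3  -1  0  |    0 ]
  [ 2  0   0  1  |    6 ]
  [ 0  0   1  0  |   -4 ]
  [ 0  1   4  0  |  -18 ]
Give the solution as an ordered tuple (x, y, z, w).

Subtract 2 times ρ1 from ρ2.
  [ 1   3  -1  0  |    0 ]
  [ 0  -6   2  1  |    6 ]
  [ 0   0   1  0  |   -4 ]
  [ 0   1   4  0  |  -18 ]
Multiply ρ2 by -1/6.
  [ 1  3    -1     0  |    0 ]
  [ 0  1  -1/3  -1/6  |   -1 ]
  [ 0  0     1     0  |   -4 ]
  [ 0  1     4     0  |  -18 ]
Subtract ρ2 from ρ4.
  [ 1  3    -1     0  |    0 ]
  [ 0  1  -1/3  -1/6  |   -1 ]
  [ 0  0     1     0  |   -4 ]
  [ 0  0  13/3   1/6  |  -17 ]
Subtract 13/3 times ρ3 from ρ4.
  [ 1  3    -1     0  |    0 ]
  [ 0  1  -1/3  -1/6  |   -1 ]
  [ 0  0     1     0  |   -4 ]
  [ 0  0     0   1/6  |  1/3 ]
Multiply ρ4 by 6.
  [ 1  3    -1     0  |   0 ]
  [ 0  1  -1/3  -1/6  |  -1 ]
  [ 0  0     1     0  |  -4 ]
  [ 0  0     0     1  |   2 ]
Add 1/6 times ρ4 to ρ2.
  [ 1  3    -1  0  |     0 ]
  [ 0  1  -1/3  0  |  -2/3 ]
  [ 0  0     1  0  |    -4 ]
  [ 0  0     0  1  |     2 ]
Add 1/3 times ρ3 to ρ2.
  [ 1  3  -1  0  |   0 ]
  [ 0  1   0  0  |  -2 ]
  [ 0  0   1  0  |  -4 ]
  [ 0  0   0  1  |   2 ]
Add ρ3 to ρ1.
  [ 1  3  0  0  |  -4 ]
  [ 0  1  0  0  |  -2 ]
  [ 0  0  1  0  |  -4 ]
  [ 0  0  0  1  |   2 ]
Subtract 3 times ρ2 from ρ1.
  [ 1  0  0  0  |   2 ]
  [ 0  1  0  0  |  -2 ]
  [ 0  0  1  0  |  -4 ]
  [ 0  0  0  1  |   2 ]
Reading off the last column: x = 2, y = -2, z = -4, w = 2.

(2, -2, -4, 2)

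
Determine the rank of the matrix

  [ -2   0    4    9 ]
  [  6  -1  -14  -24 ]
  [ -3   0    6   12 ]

rank = 3

ρ1 ← -1/2·ρ1
  [  1   0   -2  -9/2 ]
  [  6  -1  -14   -24 ]
  [ -3   0    6    12 ]
ρ2 ← ρ2 − 6·ρ1
  [  1   0  -2  -9/2 ]
  [  0  -1  -2     3 ]
  [ -3   0   6    12 ]
ρ3 ← ρ3 + 3·ρ1
  [ 1   0  -2  -9/2 ]
  [ 0  -1  -2     3 ]
  [ 0   0   0  -3/2 ]
ρ2 ← -1·ρ2
  [ 1  0  -2  -9/2 ]
  [ 0  1   2    -3 ]
  [ 0  0   0  -3/2 ]
ρ3 ← -2/3·ρ3
  [ 1  0  -2  -9/2 ]
  [ 0  1   2    -3 ]
  [ 0  0   0     1 ]
ρ2 ← ρ2 + 3·ρ3
  [ 1  0  -2  -9/2 ]
  [ 0  1   2     0 ]
  [ 0  0   0     1 ]
ρ1 ← ρ1 + 9/2·ρ3
  [ 1  0  -2  0 ]
  [ 0  1   2  0 ]
  [ 0  0   0  1 ]
The reduced form has 3 nonzero rows.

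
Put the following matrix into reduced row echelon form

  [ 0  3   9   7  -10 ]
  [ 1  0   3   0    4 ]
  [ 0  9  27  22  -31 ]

ρ1 <-> ρ2
  [ 1  0   3   0    4 ]
  [ 0  3   9   7  -10 ]
  [ 0  9  27  22  -31 ]
ρ2 ← 1/3·ρ2
  [ 1  0   3    0      4 ]
  [ 0  1   3  7/3  -10/3 ]
  [ 0  9  27   22    -31 ]
ρ3 ← ρ3 − 9·ρ2
  [ 1  0  3    0      4 ]
  [ 0  1  3  7/3  -10/3 ]
  [ 0  0  0    1     -1 ]
ρ2 ← ρ2 − 7/3·ρ3
  [ 1  0  3  0   4 ]
  [ 0  1  3  0  -1 ]
  [ 0  0  0  1  -1 ]

[[1, 0, 3, 0, 4], [0, 1, 3, 0, -1], [0, 0, 0, 1, -1]]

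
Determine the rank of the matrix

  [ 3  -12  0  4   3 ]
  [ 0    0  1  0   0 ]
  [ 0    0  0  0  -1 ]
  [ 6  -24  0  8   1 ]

rank = 3

R1 := 1/3·R1
  [ 1   -4  0  4/3   1 ]
  [ 0    0  1    0   0 ]
  [ 0    0  0    0  -1 ]
  [ 6  -24  0    8   1 ]
R4 := R4 − 6·R1
  [ 1  -4  0  4/3   1 ]
  [ 0   0  1    0   0 ]
  [ 0   0  0    0  -1 ]
  [ 0   0  0    0  -5 ]
R3 := -1·R3
  [ 1  -4  0  4/3   1 ]
  [ 0   0  1    0   0 ]
  [ 0   0  0    0   1 ]
  [ 0   0  0    0  -5 ]
R4 := R4 + 5·R3
  [ 1  -4  0  4/3  1 ]
  [ 0   0  1    0  0 ]
  [ 0   0  0    0  1 ]
  [ 0   0  0    0  0 ]
R1 := R1 − R3
  [ 1  -4  0  4/3  0 ]
  [ 0   0  1    0  0 ]
  [ 0   0  0    0  1 ]
  [ 0   0  0    0  0 ]
The reduced form has 3 nonzero rows.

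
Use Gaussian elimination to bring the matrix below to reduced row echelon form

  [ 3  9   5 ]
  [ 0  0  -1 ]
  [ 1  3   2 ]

R1 → 1/3·R1
  [ 1  3  5/3 ]
  [ 0  0   -1 ]
  [ 1  3    2 ]
R3 → R3 − R1
  [ 1  3  5/3 ]
  [ 0  0   -1 ]
  [ 0  0  1/3 ]
R2 → -1·R2
  [ 1  3  5/3 ]
  [ 0  0    1 ]
  [ 0  0  1/3 ]
R3 → R3 − 1/3·R2
  [ 1  3  5/3 ]
  [ 0  0    1 ]
  [ 0  0    0 ]
R1 → R1 − 5/3·R2
  [ 1  3  0 ]
  [ 0  0  1 ]
  [ 0  0  0 ]

[[1, 3, 0], [0, 0, 1], [0, 0, 0]]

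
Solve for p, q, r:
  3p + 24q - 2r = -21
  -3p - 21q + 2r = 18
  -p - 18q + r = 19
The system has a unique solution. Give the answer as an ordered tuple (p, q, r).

(5, -1, 6)

Form the augmented matrix and row-reduce:
  [  3   24  -2  |  -21 ]
  [ -3  -21   2  |   18 ]
  [ -1  -18   1  |   19 ]
R1 := 1/3·R1
  [  1    8  -2/3  |  -7 ]
  [ -3  -21     2  |  18 ]
  [ -1  -18     1  |  19 ]
R2 := R2 + 3·R1
  [  1    8  -2/3  |  -7 ]
  [  0    3     0  |  -3 ]
  [ -1  -18     1  |  19 ]
R3 := R3 + R1
  [ 1    8  -2/3  |  -7 ]
  [ 0    3     0  |  -3 ]
  [ 0  -10   1/3  |  12 ]
R2 := 1/3·R2
  [ 1    8  -2/3  |  -7 ]
  [ 0    1     0  |  -1 ]
  [ 0  -10   1/3  |  12 ]
R3 := R3 + 10·R2
  [ 1  8  -2/3  |  -7 ]
  [ 0  1     0  |  -1 ]
  [ 0  0   1/3  |   2 ]
R3 := 3·R3
  [ 1  8  -2/3  |  -7 ]
  [ 0  1     0  |  -1 ]
  [ 0  0     1  |   6 ]
R1 := R1 + 2/3·R3
  [ 1  8  0  |  -3 ]
  [ 0  1  0  |  -1 ]
  [ 0  0  1  |   6 ]
R1 := R1 − 8·R2
  [ 1  0  0  |   5 ]
  [ 0  1  0  |  -1 ]
  [ 0  0  1  |   6 ]
Reading off the last column: p = 5, q = -1, r = 6.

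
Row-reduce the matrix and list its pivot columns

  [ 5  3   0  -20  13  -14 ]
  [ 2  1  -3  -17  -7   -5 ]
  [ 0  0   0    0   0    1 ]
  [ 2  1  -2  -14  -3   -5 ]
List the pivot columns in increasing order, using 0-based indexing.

0, 1, 2, 5

Multiply r1 by 1/5.
  [ 1  3/5   0   -4  13/5  -14/5 ]
  [ 2    1  -3  -17    -7     -5 ]
  [ 0    0   0    0     0      1 ]
  [ 2    1  -2  -14    -3     -5 ]
Subtract 2 times r1 from r2.
  [ 1   3/5   0   -4   13/5  -14/5 ]
  [ 0  -1/5  -3   -9  -61/5    3/5 ]
  [ 0     0   0    0      0      1 ]
  [ 2     1  -2  -14     -3     -5 ]
Subtract 2 times r1 from r4.
  [ 1   3/5   0  -4   13/5  -14/5 ]
  [ 0  -1/5  -3  -9  -61/5    3/5 ]
  [ 0     0   0   0      0      1 ]
  [ 0  -1/5  -2  -6  -41/5    3/5 ]
Multiply r2 by -5.
  [ 1   3/5   0  -4   13/5  -14/5 ]
  [ 0     1  15  45     61     -3 ]
  [ 0     0   0   0      0      1 ]
  [ 0  -1/5  -2  -6  -41/5    3/5 ]
Add 1/5 times r2 to r4.
  [ 1  3/5   0  -4  13/5  -14/5 ]
  [ 0    1  15  45    61     -3 ]
  [ 0    0   0   0     0      1 ]
  [ 0    0   1   3     4      0 ]
Swap r3 and r4.
  [ 1  3/5   0  -4  13/5  -14/5 ]
  [ 0    1  15  45    61     -3 ]
  [ 0    0   1   3     4      0 ]
  [ 0    0   0   0     0      1 ]
Add 3 times r4 to r2.
  [ 1  3/5   0  -4  13/5  -14/5 ]
  [ 0    1  15  45    61      0 ]
  [ 0    0   1   3     4      0 ]
  [ 0    0   0   0     0      1 ]
Add 14/5 times r4 to r1.
  [ 1  3/5   0  -4  13/5  0 ]
  [ 0    1  15  45    61  0 ]
  [ 0    0   1   3     4  0 ]
  [ 0    0   0   0     0  1 ]
Subtract 15 times r3 from r2.
  [ 1  3/5  0  -4  13/5  0 ]
  [ 0    1  0   0     1  0 ]
  [ 0    0  1   3     4  0 ]
  [ 0    0  0   0     0  1 ]
Subtract 3/5 times r2 from r1.
  [ 1  0  0  -4  2  0 ]
  [ 0  1  0   0  1  0 ]
  [ 0  0  1   3  4  0 ]
  [ 0  0  0   0  0  1 ]
Pivot columns are the columns containing a leading 1.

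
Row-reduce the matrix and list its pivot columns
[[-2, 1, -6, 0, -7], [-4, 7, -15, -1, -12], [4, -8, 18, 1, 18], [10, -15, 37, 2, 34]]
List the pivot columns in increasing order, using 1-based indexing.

1, 2, 3, 4

ρ1 -> -1/2·ρ1
  [  1  -1/2    3   0  7/2 ]
  [ -4     7  -15  -1  -12 ]
  [  4    -8   18   1   18 ]
  [ 10   -15   37   2   34 ]
ρ2 -> ρ2 + 4·ρ1
  [  1  -1/2   3   0  7/2 ]
  [  0     5  -3  -1    2 ]
  [  4    -8  18   1   18 ]
  [ 10   -15  37   2   34 ]
ρ3 -> ρ3 − 4·ρ1
  [  1  -1/2   3   0  7/2 ]
  [  0     5  -3  -1    2 ]
  [  0    -6   6   1    4 ]
  [ 10   -15  37   2   34 ]
ρ4 -> ρ4 − 10·ρ1
  [ 1  -1/2   3   0  7/2 ]
  [ 0     5  -3  -1    2 ]
  [ 0    -6   6   1    4 ]
  [ 0   -10   7   2   -1 ]
ρ2 -> 1/5·ρ2
  [ 1  -1/2     3     0  7/2 ]
  [ 0     1  -3/5  -1/5  2/5 ]
  [ 0    -6     6     1    4 ]
  [ 0   -10     7     2   -1 ]
ρ3 -> ρ3 + 6·ρ2
  [ 1  -1/2     3     0   7/2 ]
  [ 0     1  -3/5  -1/5   2/5 ]
  [ 0     0  12/5  -1/5  32/5 ]
  [ 0   -10     7     2    -1 ]
ρ4 -> ρ4 + 10·ρ2
  [ 1  -1/2     3     0   7/2 ]
  [ 0     1  -3/5  -1/5   2/5 ]
  [ 0     0  12/5  -1/5  32/5 ]
  [ 0     0     1     0     3 ]
ρ3 -> 5/12·ρ3
  [ 1  -1/2     3      0  7/2 ]
  [ 0     1  -3/5   -1/5  2/5 ]
  [ 0     0     1  -1/12  8/3 ]
  [ 0     0     1      0    3 ]
ρ4 -> ρ4 − ρ3
  [ 1  -1/2     3      0  7/2 ]
  [ 0     1  -3/5   -1/5  2/5 ]
  [ 0     0     1  -1/12  8/3 ]
  [ 0     0     0   1/12  1/3 ]
ρ4 -> 12·ρ4
  [ 1  -1/2     3      0  7/2 ]
  [ 0     1  -3/5   -1/5  2/5 ]
  [ 0     0     1  -1/12  8/3 ]
  [ 0     0     0      1    4 ]
ρ3 -> ρ3 + 1/12·ρ4
  [ 1  -1/2     3     0  7/2 ]
  [ 0     1  -3/5  -1/5  2/5 ]
  [ 0     0     1     0    3 ]
  [ 0     0     0     1    4 ]
ρ2 -> ρ2 + 1/5·ρ4
  [ 1  -1/2     3  0  7/2 ]
  [ 0     1  -3/5  0  6/5 ]
  [ 0     0     1  0    3 ]
  [ 0     0     0  1    4 ]
ρ2 -> ρ2 + 3/5·ρ3
  [ 1  -1/2  3  0  7/2 ]
  [ 0     1  0  0    3 ]
  [ 0     0  1  0    3 ]
  [ 0     0  0  1    4 ]
ρ1 -> ρ1 − 3·ρ3
  [ 1  -1/2  0  0  -11/2 ]
  [ 0     1  0  0      3 ]
  [ 0     0  1  0      3 ]
  [ 0     0  0  1      4 ]
ρ1 -> ρ1 + 1/2·ρ2
  [ 1  0  0  0  -4 ]
  [ 0  1  0  0   3 ]
  [ 0  0  1  0   3 ]
  [ 0  0  0  1   4 ]
Pivot columns are the columns containing a leading 1.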